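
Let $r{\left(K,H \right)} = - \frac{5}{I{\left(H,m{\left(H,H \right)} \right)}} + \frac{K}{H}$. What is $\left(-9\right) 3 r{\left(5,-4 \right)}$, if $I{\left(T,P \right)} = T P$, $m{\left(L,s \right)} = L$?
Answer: $\frac{675}{16} \approx 42.188$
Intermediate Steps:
$I{\left(T,P \right)} = P T$
$r{\left(K,H \right)} = - \frac{5}{H^{2}} + \frac{K}{H}$ ($r{\left(K,H \right)} = - \frac{5}{H H} + \frac{K}{H} = - \frac{5}{H^{2}} + \frac{K}{H}$)
$\left(-9\right) 3 r{\left(5,-4 \right)} = \left(-9\right) 3 \frac{-5 - 20}{16} = - 27 \frac{-5 - 20}{16} = - 27 \cdot \frac{1}{16} \left(-25\right) = \left(-27\right) \left(- \frac{25}{16}\right) = \frac{675}{16}$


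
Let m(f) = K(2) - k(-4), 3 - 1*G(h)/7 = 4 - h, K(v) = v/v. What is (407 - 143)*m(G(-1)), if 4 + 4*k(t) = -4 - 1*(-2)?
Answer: 660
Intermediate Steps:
K(v) = 1
G(h) = -7 + 7*h (G(h) = 21 - 7*(4 - h) = 21 + (-28 + 7*h) = -7 + 7*h)
k(t) = -3/2 (k(t) = -1 + (-4 - 1*(-2))/4 = -1 + (-4 + 2)/4 = -1 + (¼)*(-2) = -1 - ½ = -3/2)
m(f) = 5/2 (m(f) = 1 - 1*(-3/2) = 1 + 3/2 = 5/2)
(407 - 143)*m(G(-1)) = (407 - 143)*(5/2) = 264*(5/2) = 660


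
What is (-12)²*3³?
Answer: 3888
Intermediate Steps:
(-12)²*3³ = 144*27 = 3888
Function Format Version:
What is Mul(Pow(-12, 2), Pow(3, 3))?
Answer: 3888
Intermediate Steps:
Mul(Pow(-12, 2), Pow(3, 3)) = Mul(144, 27) = 3888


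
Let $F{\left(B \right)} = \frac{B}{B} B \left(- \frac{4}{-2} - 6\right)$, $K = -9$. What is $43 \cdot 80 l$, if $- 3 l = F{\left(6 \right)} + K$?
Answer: $37840$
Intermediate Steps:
$F{\left(B \right)} = - 4 B$ ($F{\left(B \right)} = 1 B \left(\left(-4\right) \left(- \frac{1}{2}\right) - 6\right) = B \left(2 - 6\right) = B \left(-4\right) = - 4 B$)
$l = 11$ ($l = - \frac{\left(-4\right) 6 - 9}{3} = - \frac{-24 - 9}{3} = \left(- \frac{1}{3}\right) \left(-33\right) = 11$)
$43 \cdot 80 l = 43 \cdot 80 \cdot 11 = 3440 \cdot 11 = 37840$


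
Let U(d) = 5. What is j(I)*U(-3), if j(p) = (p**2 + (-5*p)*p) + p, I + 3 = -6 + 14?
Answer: -475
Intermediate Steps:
I = 5 (I = -3 + (-6 + 14) = -3 + 8 = 5)
j(p) = p - 4*p**2 (j(p) = (p**2 - 5*p**2) + p = -4*p**2 + p = p - 4*p**2)
j(I)*U(-3) = (5*(1 - 4*5))*5 = (5*(1 - 20))*5 = (5*(-19))*5 = -95*5 = -475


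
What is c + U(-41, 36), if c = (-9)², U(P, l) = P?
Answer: 40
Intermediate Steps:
c = 81
c + U(-41, 36) = 81 - 41 = 40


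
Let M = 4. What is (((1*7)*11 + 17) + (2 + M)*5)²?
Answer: 15376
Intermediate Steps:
(((1*7)*11 + 17) + (2 + M)*5)² = (((1*7)*11 + 17) + (2 + 4)*5)² = ((7*11 + 17) + 6*5)² = ((77 + 17) + 30)² = (94 + 30)² = 124² = 15376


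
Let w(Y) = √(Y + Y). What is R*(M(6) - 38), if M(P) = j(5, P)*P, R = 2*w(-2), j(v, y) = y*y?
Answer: 712*I ≈ 712.0*I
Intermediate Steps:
w(Y) = √2*√Y (w(Y) = √(2*Y) = √2*√Y)
j(v, y) = y²
R = 4*I (R = 2*(√2*√(-2)) = 2*(√2*(I*√2)) = 2*(2*I) = 4*I ≈ 4.0*I)
M(P) = P³ (M(P) = P²*P = P³)
R*(M(6) - 38) = (4*I)*(6³ - 38) = (4*I)*(216 - 38) = (4*I)*178 = 712*I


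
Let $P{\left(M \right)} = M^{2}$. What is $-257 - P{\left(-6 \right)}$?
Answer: $-293$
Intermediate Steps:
$-257 - P{\left(-6 \right)} = -257 - \left(-6\right)^{2} = -257 - 36 = -293$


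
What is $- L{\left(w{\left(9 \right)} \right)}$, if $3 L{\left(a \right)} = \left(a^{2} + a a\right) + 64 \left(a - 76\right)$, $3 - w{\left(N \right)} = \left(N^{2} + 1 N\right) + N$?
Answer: $- \frac{7424}{3} \approx -2474.7$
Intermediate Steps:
$w{\left(N \right)} = 3 - N^{2} - 2 N$ ($w{\left(N \right)} = 3 - \left(\left(N^{2} + 1 N\right) + N\right) = 3 - \left(\left(N^{2} + N\right) + N\right) = 3 - \left(\left(N + N^{2}\right) + N\right) = 3 - \left(N^{2} + 2 N\right) = 3 - N^{2} - 2 N$)
$L{\left(a \right)} = - \frac{4864}{3} + \frac{2 a^{2}}{3} + \frac{64 a}{3}$ ($L{\left(a \right)} = \frac{\left(a^{2} + a a\right) + 64 \left(a - 76\right)}{3} = \frac{\left(a^{2} + a^{2}\right) + 64 \left(-76 + a\right)}{3} = \frac{2 a^{2} + \left(-4864 + 64 a\right)}{3} = \frac{-4864 + 2 a^{2} + 64 a}{3} = - \frac{4864}{3} + \frac{2 a^{2}}{3} + \frac{64 a}{3}$)
$- L{\left(w{\left(9 \right)} \right)} = - (- \frac{4864}{3} + \frac{2 \left(3 - 9^{2} - 18\right)^{2}}{3} + \frac{64 \left(3 - 9^{2} - 18\right)}{3}) = - (- \frac{4864}{3} + \frac{2 \left(3 - 81 - 18\right)^{2}}{3} + \frac{64 \left(3 - 81 - 18\right)}{3}) = - (- \frac{4864}{3} + \frac{2 \left(-96\right)^{2}}{3} + \frac{64}{3} \left(-96\right)) = - (- \frac{4864}{3} + \frac{2}{3} \cdot 9216 - 2048) = - (- \frac{4864}{3} + 6144 - 2048) = \left(-1\right) \frac{7424}{3} = - \frac{7424}{3}$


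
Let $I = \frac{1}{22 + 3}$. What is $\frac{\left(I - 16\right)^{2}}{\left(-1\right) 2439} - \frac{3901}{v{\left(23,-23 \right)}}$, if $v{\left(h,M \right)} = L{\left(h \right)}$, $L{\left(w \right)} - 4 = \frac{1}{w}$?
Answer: $- \frac{15198478202}{15751875} \approx -964.87$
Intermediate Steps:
$L{\left(w \right)} = 4 + \frac{1}{w}$
$v{\left(h,M \right)} = 4 + \frac{1}{h}$
$I = \frac{1}{25} \approx 0.04$
$\frac{\left(I - 16\right)^{2}}{\left(-1\right) 2439} - \frac{3901}{v{\left(23,-23 \right)}} = \frac{\left(\frac{1}{25} - 16\right)^{2}}{\left(-1\right) 2439} - \frac{3901}{4 + \frac{1}{23}} = \frac{\left(\frac{1}{25} - 16\right)^{2}}{-2439} - \frac{3901}{4 + \frac{1}{23}} = \left(- \frac{399}{25}\right)^{2} \left(- \frac{1}{2439}\right) - \frac{3901}{\frac{93}{23}} = \frac{159201}{625} \left(- \frac{1}{2439}\right) - \frac{89723}{93} = - \frac{17689}{169375} - \frac{89723}{93} = - \frac{15198478202}{15751875}$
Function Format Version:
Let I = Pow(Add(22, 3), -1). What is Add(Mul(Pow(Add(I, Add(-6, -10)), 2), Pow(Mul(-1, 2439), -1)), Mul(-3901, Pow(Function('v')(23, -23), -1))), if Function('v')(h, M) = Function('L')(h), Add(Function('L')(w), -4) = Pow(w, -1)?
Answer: Rational(-15198478202, 15751875) ≈ -964.87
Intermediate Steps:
Function('L')(w) = Add(4, Pow(w, -1))
Function('v')(h, M) = Add(4, Pow(h, -1))
I = Rational(1, 25) (I = Pow(25, -1) = Rational(1, 25) ≈ 0.040000)
Add(Mul(Pow(Add(I, Add(-6, -10)), 2), Pow(Mul(-1, 2439), -1)), Mul(-3901, Pow(Function('v')(23, -23), -1))) = Add(Mul(Pow(Add(Rational(1, 25), Add(-6, -10)), 2), Pow(Mul(-1, 2439), -1)), Mul(-3901, Pow(Add(4, Pow(23, -1)), -1))) = Add(Mul(Pow(Add(Rational(1, 25), -16), 2), Pow(-2439, -1)), Mul(-3901, Pow(Add(4, Rational(1, 23)), -1))) = Add(Mul(Pow(Rational(-399, 25), 2), Rational(-1, 2439)), Mul(-3901, Pow(Rational(93, 23), -1))) = Add(Mul(Rational(159201, 625), Rational(-1, 2439)), Mul(-3901, Rational(23, 93))) = Add(Rational(-17689, 169375), Rational(-89723, 93)) = Rational(-15198478202, 15751875)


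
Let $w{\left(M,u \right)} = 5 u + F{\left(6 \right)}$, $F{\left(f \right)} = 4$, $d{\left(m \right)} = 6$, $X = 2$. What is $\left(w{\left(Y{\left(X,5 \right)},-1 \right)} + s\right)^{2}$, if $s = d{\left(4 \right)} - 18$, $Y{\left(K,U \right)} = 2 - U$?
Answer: $169$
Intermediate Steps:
$w{\left(M,u \right)} = 4 + 5 u$ ($w{\left(M,u \right)} = 5 u + 4 = 4 + 5 u$)
$s = -12$ ($s = 6 - 18 = -12$)
$\left(w{\left(Y{\left(X,5 \right)},-1 \right)} + s\right)^{2} = \left(\left(4 + 5 \left(-1\right)\right) - 12\right)^{2} = \left(\left(4 - 5\right) - 12\right)^{2} = \left(-1 - 12\right)^{2} = \left(-13\right)^{2} = 169$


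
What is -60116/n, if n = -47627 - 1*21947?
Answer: 30058/34787 ≈ 0.86406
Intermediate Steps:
n = -69574 (n = -47627 - 21947 = -69574)
-60116/n = -60116/(-69574) = -60116*(-1/69574) = 30058/34787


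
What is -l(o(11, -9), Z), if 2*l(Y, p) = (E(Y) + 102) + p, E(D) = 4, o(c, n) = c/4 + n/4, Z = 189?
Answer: -295/2 ≈ -147.50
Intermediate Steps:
o(c, n) = c/4 + n/4 (o(c, n) = c*(¼) + n*(¼) = c/4 + n/4)
l(Y, p) = 53 + p/2 (l(Y, p) = ((4 + 102) + p)/2 = (106 + p)/2 = 53 + p/2)
-l(o(11, -9), Z) = -(53 + (½)*189) = -(53 + 189/2) = -1*295/2 = -295/2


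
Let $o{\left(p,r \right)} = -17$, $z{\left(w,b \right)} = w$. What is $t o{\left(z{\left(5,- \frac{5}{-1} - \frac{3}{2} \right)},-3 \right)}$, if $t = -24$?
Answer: $408$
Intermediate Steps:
$t o{\left(z{\left(5,- \frac{5}{-1} - \frac{3}{2} \right)},-3 \right)} = \left(-24\right) \left(-17\right) = 408$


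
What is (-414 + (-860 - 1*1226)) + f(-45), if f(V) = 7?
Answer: -2493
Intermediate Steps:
(-414 + (-860 - 1*1226)) + f(-45) = (-414 + (-860 - 1*1226)) + 7 = (-414 + (-860 - 1226)) + 7 = (-414 - 2086) + 7 = -2500 + 7 = -2493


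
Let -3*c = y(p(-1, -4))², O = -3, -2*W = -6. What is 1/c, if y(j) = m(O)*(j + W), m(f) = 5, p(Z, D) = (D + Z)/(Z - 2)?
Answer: -27/4900 ≈ -0.0055102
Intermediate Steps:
W = 3 (W = -½*(-6) = 3)
p(Z, D) = (D + Z)/(-2 + Z)
y(j) = 15 + 5*j (y(j) = 5*(j + 3) = 5*(3 + j) = 15 + 5*j)
c = -4900/27 (c = -(15 + 5*((-4 - 1)/(-2 - 1)))²/3 = -(15 + 5*(-5/(-3)))²/3 = -(15 + 5*(-⅓*(-5)))²/3 = -(15 + 5*(5/3))²/3 = -(15 + 25/3)²/3 = -(70/3)²/3 = -⅓*4900/9 = -4900/27 ≈ -181.48)
1/c = 1/(-4900/27) = -27/4900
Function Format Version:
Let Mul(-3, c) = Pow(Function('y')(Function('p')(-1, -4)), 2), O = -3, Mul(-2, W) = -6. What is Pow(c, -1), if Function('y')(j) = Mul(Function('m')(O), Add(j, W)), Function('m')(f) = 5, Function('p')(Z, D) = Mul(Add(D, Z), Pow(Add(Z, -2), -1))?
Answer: Rational(-27, 4900) ≈ -0.0055102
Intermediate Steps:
W = 3 (W = Mul(Rational(-1, 2), -6) = 3)
Function('p')(Z, D) = Mul(Pow(Add(-2, Z), -1), Add(D, Z)) (Function('p')(Z, D) = Mul(Add(D, Z), Pow(Add(-2, Z), -1)) = Mul(Pow(Add(-2, Z), -1), Add(D, Z)))
Function('y')(j) = Add(15, Mul(5, j)) (Function('y')(j) = Mul(5, Add(j, 3)) = Mul(5, Add(3, j)) = Add(15, Mul(5, j)))
c = Rational(-4900, 27) (c = Mul(Rational(-1, 3), Pow(Add(15, Mul(5, Mul(Pow(Add(-2, -1), -1), Add(-4, -1)))), 2)) = Mul(Rational(-1, 3), Pow(Add(15, Mul(5, Mul(Pow(-3, -1), -5))), 2)) = Mul(Rational(-1, 3), Pow(Add(15, Mul(5, Mul(Rational(-1, 3), -5))), 2)) = Mul(Rational(-1, 3), Pow(Add(15, Mul(5, Rational(5, 3))), 2)) = Mul(Rational(-1, 3), Pow(Add(15, Rational(25, 3)), 2)) = Mul(Rational(-1, 3), Pow(Rational(70, 3), 2)) = Mul(Rational(-1, 3), Rational(4900, 9)) = Rational(-4900, 27) ≈ -181.48)
Pow(c, -1) = Pow(Rational(-4900, 27), -1) = Rational(-27, 4900)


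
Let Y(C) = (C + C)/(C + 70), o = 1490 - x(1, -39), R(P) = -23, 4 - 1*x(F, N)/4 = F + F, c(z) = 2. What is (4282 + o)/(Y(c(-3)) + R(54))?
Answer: -103752/413 ≈ -251.22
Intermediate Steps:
x(F, N) = 16 - 8*F (x(F, N) = 16 - 4*(F + F) = 16 - 8*F)
o = 1482 (o = 1490 - (16 - 8*1) = 1490 - (16 - 8) = 1490 - 1*8 = 1490 - 8 = 1482)
Y(C) = 2*C/(70 + C) (Y(C) = (2*C)/(70 + C) = 2*C/(70 + C))
(4282 + o)/(Y(c(-3)) + R(54)) = (4282 + 1482)/(2*2/(70 + 2) - 23) = 5764/(2*2/72 - 23) = 5764/(2*2*(1/72) - 23) = 5764/(1/18 - 23) = 5764/(-413/18) = 5764*(-18/413) = -103752/413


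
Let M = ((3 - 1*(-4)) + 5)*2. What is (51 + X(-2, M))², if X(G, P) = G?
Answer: 2401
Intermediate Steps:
M = 24 (M = ((3 + 4) + 5)*2 = (7 + 5)*2 = 12*2 = 24)
(51 + X(-2, M))² = (51 - 2)² = 49² = 2401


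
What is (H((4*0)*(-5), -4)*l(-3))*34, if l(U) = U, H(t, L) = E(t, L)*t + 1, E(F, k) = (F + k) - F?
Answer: -102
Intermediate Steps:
E(F, k) = k
H(t, L) = 1 + L*t (H(t, L) = L*t + 1 = 1 + L*t)
(H((4*0)*(-5), -4)*l(-3))*34 = ((1 - 4*4*0*(-5))*(-3))*34 = ((1 - 0*(-5))*(-3))*34 = ((1 - 4*0)*(-3))*34 = ((1 + 0)*(-3))*34 = (1*(-3))*34 = -3*34 = -102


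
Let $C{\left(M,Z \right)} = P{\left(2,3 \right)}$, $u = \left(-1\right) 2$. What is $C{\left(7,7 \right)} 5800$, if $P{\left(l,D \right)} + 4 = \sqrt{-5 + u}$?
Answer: $-23200 + 5800 i \sqrt{7} \approx -23200.0 + 15345.0 i$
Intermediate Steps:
$u = -2$
$P{\left(l,D \right)} = -4 + i \sqrt{7}$ ($P{\left(l,D \right)} = -4 + \sqrt{-5 - 2} = -4 + \sqrt{-7} = -4 + i \sqrt{7}$)
$C{\left(M,Z \right)} = -4 + i \sqrt{7}$
$C{\left(7,7 \right)} 5800 = \left(-4 + i \sqrt{7}\right) 5800 = -23200 + 5800 i \sqrt{7}$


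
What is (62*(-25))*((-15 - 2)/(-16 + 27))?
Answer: 26350/11 ≈ 2395.5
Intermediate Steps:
(62*(-25))*((-15 - 2)/(-16 + 27)) = -(-26350)/11 = -1550*(-17/11) = 26350/11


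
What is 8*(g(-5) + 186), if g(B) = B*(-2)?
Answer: 1568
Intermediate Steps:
g(B) = -2*B
8*(g(-5) + 186) = 8*(-2*(-5) + 186) = 8*(10 + 186) = 8*196 = 1568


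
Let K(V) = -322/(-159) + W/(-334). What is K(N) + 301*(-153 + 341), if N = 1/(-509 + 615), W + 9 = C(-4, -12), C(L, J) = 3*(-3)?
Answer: 1502636369/26553 ≈ 56590.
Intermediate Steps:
C(L, J) = -9
W = -18 (W = -9 - 9 = -18)
N = 1/106 ≈ 0.0094340
K(V) = 55205/26553 (K(V) = -322/(-159) - 18/(-334) = -322*(-1/159) - 18*(-1/334) = 322/159 + 9/167 = 55205/26553)
K(N) + 301*(-153 + 341) = 55205/26553 + 301*(-153 + 341) = 55205/26553 + 301*188 = 55205/26553 + 56588 = 1502636369/26553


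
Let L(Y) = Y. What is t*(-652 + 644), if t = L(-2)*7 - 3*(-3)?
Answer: 40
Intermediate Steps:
t = -5 (t = -2*7 - 3*(-3) = -14 + 9 = -5)
t*(-652 + 644) = -5*(-652 + 644) = -5*(-8) = 40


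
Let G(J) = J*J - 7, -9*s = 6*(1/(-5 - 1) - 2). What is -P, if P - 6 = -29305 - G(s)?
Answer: 2372821/81 ≈ 29294.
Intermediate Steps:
s = 13/9 (s = -2*(1/(-5 - 1) - 2)/3 = -2*(1/(-6) - 2)/3 = -2*(-1/6 - 2)/3 = -2*(-13)/(3*6) = -1/9*(-13) = 13/9 ≈ 1.4444)
G(J) = -7 + J**2 (G(J) = J**2 - 7 = -7 + J**2)
P = -2372821/81 (P = 6 + (-29305 - (-7 + (13/9)**2)) = 6 + (-29305 - (-7 + 169/81)) = 6 + (-29305 - 1*(-398/81)) = 6 + (-29305 + 398/81) = 6 - 2373307/81 = -2372821/81 ≈ -29294.)
-P = -1*(-2372821/81) = 2372821/81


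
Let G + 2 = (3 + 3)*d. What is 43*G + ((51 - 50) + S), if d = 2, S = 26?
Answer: 457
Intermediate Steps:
G = 10 (G = -2 + (3 + 3)*2 = -2 + 6*2 = -2 + 12 = 10)
43*G + ((51 - 50) + S) = 43*10 + ((51 - 50) + 26) = 430 + (1 + 26) = 430 + 27 = 457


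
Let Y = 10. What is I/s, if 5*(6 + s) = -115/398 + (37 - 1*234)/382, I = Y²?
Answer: -9502250/585427 ≈ -16.231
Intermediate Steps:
I = 100 (I = 10² = 100)
s = -1170854/190045 (s = -6 + (-115/398 + (37 - 1*234)/382)/5 = -6 + (-115*1/398 + (37 - 234)*(1/382))/5 = -6 + (-115/398 - 197*1/382)/5 = -6 + (-115/398 - 197/382)/5 = -6 + (⅕)*(-30584/38009) = -6 - 30584/190045 = -1170854/190045 ≈ -6.1609)
I/s = 100/(-1170854/190045) = 100*(-190045/1170854) = -9502250/585427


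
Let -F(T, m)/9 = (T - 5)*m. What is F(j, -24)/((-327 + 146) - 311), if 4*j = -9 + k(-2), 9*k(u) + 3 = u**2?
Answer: 130/41 ≈ 3.1707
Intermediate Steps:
k(u) = -1/3 + u**2/9
j = -20/9 (j = (-9 + (-1/3 + (1/9)*(-2)**2))/4 = (-9 + (-1/3 + (1/9)*4))/4 = (-9 + (-1/3 + 4/9))/4 = (-9 + 1/9)/4 = (1/4)*(-80/9) = -20/9 ≈ -2.2222)
F(T, m) = -9*m*(-5 + T) (F(T, m) = -9*(T - 5)*m = -9*(-5 + T)*m = -9*m*(-5 + T))
F(j, -24)/((-327 + 146) - 311) = (9*(-24)*(5 - 1*(-20/9)))/((-327 + 146) - 311) = (9*(-24)*(5 + 20/9))/(-181 - 311) = (9*(-24)*(65/9))/(-492) = -1560*(-1/492) = 130/41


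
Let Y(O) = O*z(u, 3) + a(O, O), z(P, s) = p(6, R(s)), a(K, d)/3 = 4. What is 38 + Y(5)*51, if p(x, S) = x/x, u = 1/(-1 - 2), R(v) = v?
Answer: 905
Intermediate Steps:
a(K, d) = 12 (a(K, d) = 3*4 = 12)
u = -⅓ (u = 1/(-3) = -⅓ ≈ -0.33333)
p(x, S) = 1
z(P, s) = 1
Y(O) = 12 + O (Y(O) = O*1 + 12 = O + 12 = 12 + O)
38 + Y(5)*51 = 38 + (12 + 5)*51 = 38 + 17*51 = 38 + 867 = 905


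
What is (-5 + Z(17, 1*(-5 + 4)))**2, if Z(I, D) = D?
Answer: 36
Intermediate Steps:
(-5 + Z(17, 1*(-5 + 4)))**2 = (-5 + 1*(-5 + 4))**2 = (-5 + 1*(-1))**2 = (-5 - 1)**2 = (-6)**2 = 36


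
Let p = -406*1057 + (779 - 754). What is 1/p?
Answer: -1/429117 ≈ -2.3304e-6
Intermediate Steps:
p = -429117 (p = -429142 + 25 = -429117)
1/p = 1/(-429117) = -1/429117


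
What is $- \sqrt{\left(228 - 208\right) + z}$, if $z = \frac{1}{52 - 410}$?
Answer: $- \frac{\sqrt{2562922}}{358} \approx -4.4718$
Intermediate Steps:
$z = - \frac{1}{358}$ ($z = \frac{1}{-358} = - \frac{1}{358} \approx -0.0027933$)
$- \sqrt{\left(228 - 208\right) + z} = - \sqrt{\left(228 - 208\right) - \frac{1}{358}} = - \sqrt{20 - \frac{1}{358}} = - \sqrt{\frac{7159}{358}} = - \frac{\sqrt{2562922}}{358}$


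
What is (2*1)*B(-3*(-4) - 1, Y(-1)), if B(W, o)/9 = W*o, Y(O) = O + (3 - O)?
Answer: 594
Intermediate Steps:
Y(O) = 3
B(W, o) = 9*W*o (B(W, o) = 9*(W*o) = 9*W*o)
(2*1)*B(-3*(-4) - 1, Y(-1)) = (2*1)*(9*(-3*(-4) - 1)*3) = 2*(9*(12 - 1)*3) = 2*(9*11*3) = 2*297 = 594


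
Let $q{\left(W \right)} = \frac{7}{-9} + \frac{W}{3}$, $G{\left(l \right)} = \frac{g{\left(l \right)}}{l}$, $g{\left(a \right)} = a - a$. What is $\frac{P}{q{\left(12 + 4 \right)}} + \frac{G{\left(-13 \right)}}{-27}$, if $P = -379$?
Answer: $- \frac{3411}{41} \approx -83.195$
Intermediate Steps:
$g{\left(a \right)} = 0$
$G{\left(l \right)} = 0$ ($G{\left(l \right)} = \frac{0}{l} = 0$)
$q{\left(W \right)} = - \frac{7}{9} + \frac{W}{3}$ ($q{\left(W \right)} = 7 \left(- \frac{1}{9}\right) + W \frac{1}{3} = - \frac{7}{9} + \frac{W}{3}$)
$\frac{P}{q{\left(12 + 4 \right)}} + \frac{G{\left(-13 \right)}}{-27} = - \frac{379}{- \frac{7}{9} + \frac{12 + 4}{3}} + \frac{0}{-27} = - \frac{379}{- \frac{7}{9} + \frac{1}{3} \cdot 16} + 0 \left(- \frac{1}{27}\right) = - \frac{379}{- \frac{7}{9} + \frac{16}{3}} + 0 = - \frac{379}{\frac{41}{9}} + 0 = \left(-379\right) \frac{9}{41} + 0 = - \frac{3411}{41} + 0 = - \frac{3411}{41}$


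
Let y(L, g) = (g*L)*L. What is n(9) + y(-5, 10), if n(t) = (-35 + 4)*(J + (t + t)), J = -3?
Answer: -215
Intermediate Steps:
y(L, g) = g*L² (y(L, g) = (L*g)*L = g*L²)
n(t) = 93 - 62*t (n(t) = (-35 + 4)*(-3 + (t + t)) = -31*(-3 + 2*t) = 93 - 62*t)
n(9) + y(-5, 10) = (93 - 62*9) + 10*(-5)² = (93 - 558) + 10*25 = -465 + 250 = -215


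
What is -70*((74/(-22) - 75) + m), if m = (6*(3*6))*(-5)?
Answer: 476140/11 ≈ 43285.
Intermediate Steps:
m = -540 (m = (6*18)*(-5) = 108*(-5) = -540)
-70*((74/(-22) - 75) + m) = -70*((74/(-22) - 75) - 540) = -70*((74*(-1/22) - 75) - 540) = -70*((-37/11 - 75) - 540) = -70*(-862/11 - 540) = -70*(-6802/11) = 476140/11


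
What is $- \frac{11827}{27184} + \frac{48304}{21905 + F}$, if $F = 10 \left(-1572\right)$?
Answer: $\frac{1239945941}{168133040} \approx 7.3748$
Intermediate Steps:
$F = -15720$
$- \frac{11827}{27184} + \frac{48304}{21905 + F} = - \frac{11827}{27184} + \frac{48304}{21905 - 15720} = \left(-11827\right) \frac{1}{27184} + \frac{48304}{6185} = - \frac{11827}{27184} + 48304 \cdot \frac{1}{6185} = - \frac{11827}{27184} + \frac{48304}{6185} = \frac{1239945941}{168133040}$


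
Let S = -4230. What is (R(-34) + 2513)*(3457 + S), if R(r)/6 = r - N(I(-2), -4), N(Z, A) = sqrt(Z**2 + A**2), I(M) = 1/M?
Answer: -1784857 + 2319*sqrt(65) ≈ -1.7662e+6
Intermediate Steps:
I(M) = 1/M
N(Z, A) = sqrt(A**2 + Z**2)
R(r) = -3*sqrt(65) + 6*r (R(r) = 6*(r - sqrt((-4)**2 + (1/(-2))**2)) = 6*(r - sqrt(16 + (-1/2)**2)) = 6*(r - sqrt(16 + 1/4)) = 6*(r - sqrt(65/4)) = 6*(r - sqrt(65)/2) = -3*sqrt(65) + 6*r)
(R(-34) + 2513)*(3457 + S) = ((-3*sqrt(65) + 6*(-34)) + 2513)*(3457 - 4230) = ((-3*sqrt(65) - 204) + 2513)*(-773) = ((-204 - 3*sqrt(65)) + 2513)*(-773) = (2309 - 3*sqrt(65))*(-773) = -1784857 + 2319*sqrt(65)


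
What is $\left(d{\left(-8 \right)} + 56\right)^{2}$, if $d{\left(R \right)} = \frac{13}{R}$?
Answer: $\frac{189225}{64} \approx 2956.6$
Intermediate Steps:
$\left(d{\left(-8 \right)} + 56\right)^{2} = \left(\frac{13}{-8} + 56\right)^{2} = \left(13 \left(- \frac{1}{8}\right) + 56\right)^{2} = \left(- \frac{13}{8} + 56\right)^{2} = \left(\frac{435}{8}\right)^{2} = \frac{189225}{64}$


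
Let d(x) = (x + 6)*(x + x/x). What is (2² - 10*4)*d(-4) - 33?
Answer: 183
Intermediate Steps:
d(x) = (1 + x)*(6 + x) (d(x) = (6 + x)*(x + 1) = (6 + x)*(1 + x) = (1 + x)*(6 + x))
(2² - 10*4)*d(-4) - 33 = (2² - 10*4)*(6 + (-4)² + 7*(-4)) - 33 = (4 - 40)*(6 + 16 - 28) - 33 = -36*(-6) - 33 = 216 - 33 = 183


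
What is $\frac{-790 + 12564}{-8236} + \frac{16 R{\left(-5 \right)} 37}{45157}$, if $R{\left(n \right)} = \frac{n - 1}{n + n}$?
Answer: $- \frac{45582163}{32061470} \approx -1.4217$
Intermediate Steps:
$R{\left(n \right)} = \frac{-1 + n}{2 n}$
$\frac{-790 + 12564}{-8236} + \frac{16 R{\left(-5 \right)} 37}{45157} = \frac{-790 + 12564}{-8236} + \frac{16 \frac{-1 - 5}{2 \left(-5\right)} 37}{45157} = 11774 \left(- \frac{1}{8236}\right) + 16 \cdot \frac{1}{2} \left(- \frac{1}{5}\right) \left(-6\right) 37 \cdot \frac{1}{45157} = - \frac{203}{142} + 16 \cdot \frac{3}{5} \cdot 37 \cdot \frac{1}{45157} = - \frac{203}{142} + \frac{48}{5} \cdot 37 \cdot \frac{1}{45157} = - \frac{203}{142} + \frac{1776}{5} \cdot \frac{1}{45157} = - \frac{203}{142} + \frac{1776}{225785} = - \frac{45582163}{32061470}$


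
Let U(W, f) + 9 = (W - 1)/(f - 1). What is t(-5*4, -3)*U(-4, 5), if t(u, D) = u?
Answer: 205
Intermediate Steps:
U(W, f) = -9 + (-1 + W)/(-1 + f) (U(W, f) = -9 + (W - 1)/(f - 1) = -9 + (-1 + W)/(-1 + f))
t(-5*4, -3)*U(-4, 5) = (-5*4)*((8 - 4 - 9*5)/(-1 + 5)) = -20*(8 - 4 - 45)/4 = -5*(-41) = -20*(-41/4) = 205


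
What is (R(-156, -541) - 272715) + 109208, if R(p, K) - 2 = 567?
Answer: -162938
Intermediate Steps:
R(p, K) = 569 (R(p, K) = 2 + 567 = 569)
(R(-156, -541) - 272715) + 109208 = (569 - 272715) + 109208 = -272146 + 109208 = -162938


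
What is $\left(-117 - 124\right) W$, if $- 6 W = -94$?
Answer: $- \frac{11327}{3} \approx -3775.7$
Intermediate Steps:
$W = \frac{47}{3}$ ($W = \left(- \frac{1}{6}\right) \left(-94\right) = \frac{47}{3} \approx 15.667$)
$\left(-117 - 124\right) W = \left(-117 - 124\right) \frac{47}{3} = \left(-241\right) \frac{47}{3} = - \frac{11327}{3}$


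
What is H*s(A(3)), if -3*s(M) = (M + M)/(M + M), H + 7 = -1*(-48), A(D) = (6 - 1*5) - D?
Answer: -41/3 ≈ -13.667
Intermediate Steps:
A(D) = 1 - D (A(D) = (6 - 5) - D = 1 - D)
H = 41 (H = -7 - 1*(-48) = -7 + 48 = 41)
s(M) = -⅓ (s(M) = -(M + M)/(3*(M + M)) = -2*M/(3*(2*M)) = -2*M*1/(2*M)/3 = -⅓*1 = -⅓)
H*s(A(3)) = 41*(-⅓) = -41/3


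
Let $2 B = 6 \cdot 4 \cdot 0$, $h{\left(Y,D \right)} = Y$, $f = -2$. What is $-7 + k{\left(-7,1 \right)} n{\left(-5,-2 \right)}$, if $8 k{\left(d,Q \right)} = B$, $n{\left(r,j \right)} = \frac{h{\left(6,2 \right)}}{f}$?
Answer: $-7$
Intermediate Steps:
$B = 0$ ($B = \frac{6 \cdot 4 \cdot 0}{2} = \frac{24 \cdot 0}{2} = \frac{1}{2} \cdot 0 = 0$)
$n{\left(r,j \right)} = -3$ ($n{\left(r,j \right)} = \frac{6}{-2} = 6 \left(- \frac{1}{2}\right) = -3$)
$k{\left(d,Q \right)} = 0$ ($k{\left(d,Q \right)} = \frac{1}{8} \cdot 0 = 0$)
$-7 + k{\left(-7,1 \right)} n{\left(-5,-2 \right)} = -7 + 0 \left(-3\right) = -7 + 0 = -7$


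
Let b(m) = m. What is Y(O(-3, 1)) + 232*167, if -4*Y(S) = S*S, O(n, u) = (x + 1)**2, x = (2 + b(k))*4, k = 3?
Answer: -39505/4 ≈ -9876.3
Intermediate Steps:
x = 20 (x = (2 + 3)*4 = 5*4 = 20)
O(n, u) = 441 (O(n, u) = (20 + 1)**2 = 21**2 = 441)
Y(S) = -S**2/4 (Y(S) = -S*S/4 = -S**2/4)
Y(O(-3, 1)) + 232*167 = -1/4*441**2 + 232*167 = -1/4*194481 + 38744 = -194481/4 + 38744 = -39505/4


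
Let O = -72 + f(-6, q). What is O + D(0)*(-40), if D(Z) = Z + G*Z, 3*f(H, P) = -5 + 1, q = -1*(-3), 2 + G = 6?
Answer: -220/3 ≈ -73.333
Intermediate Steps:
G = 4 (G = -2 + 6 = 4)
q = 3
f(H, P) = -4/3 (f(H, P) = (-5 + 1)/3 = (⅓)*(-4) = -4/3)
D(Z) = 5*Z (D(Z) = Z + 4*Z = 5*Z)
O = -220/3 (O = -72 - 4/3 = -220/3 ≈ -73.333)
O + D(0)*(-40) = -220/3 + (5*0)*(-40) = -220/3 + 0*(-40) = -220/3 + 0 = -220/3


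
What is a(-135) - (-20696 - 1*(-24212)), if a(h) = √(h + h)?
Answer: -3516 + 3*I*√30 ≈ -3516.0 + 16.432*I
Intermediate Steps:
a(h) = √2*√h (a(h) = √(2*h) = √2*√h)
a(-135) - (-20696 - 1*(-24212)) = √2*√(-135) - (-20696 - 1*(-24212)) = √2*(3*I*√15) - (-20696 + 24212) = 3*I*√30 - 1*3516 = 3*I*√30 - 3516 = -3516 + 3*I*√30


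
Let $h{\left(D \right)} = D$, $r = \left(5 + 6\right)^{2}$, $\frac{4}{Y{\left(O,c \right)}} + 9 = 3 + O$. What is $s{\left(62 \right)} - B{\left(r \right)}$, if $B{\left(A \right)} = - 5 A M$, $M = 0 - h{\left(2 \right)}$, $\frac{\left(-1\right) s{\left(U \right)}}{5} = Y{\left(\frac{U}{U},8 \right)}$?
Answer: $-1206$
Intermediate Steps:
$Y{\left(O,c \right)} = \frac{4}{-6 + O}$ ($Y{\left(O,c \right)} = \frac{4}{-9 + \left(3 + O\right)} = \frac{4}{-6 + O}$)
$s{\left(U \right)} = 4$ ($s{\left(U \right)} = - 5 \frac{4}{-6 + \frac{U}{U}} = - 5 \frac{4}{-6 + 1} = - 5 \frac{4}{-5} = - 5 \cdot 4 \left(- \frac{1}{5}\right) = \left(-5\right) \left(- \frac{4}{5}\right) = 4$)
$r = 121$ ($r = 11^{2} = 121$)
$M = -2$ ($M = 0 - 2 = -2$)
$B{\left(A \right)} = 10 A$ ($B{\left(A \right)} = - 5 A \left(-2\right) = 10 A$)
$s{\left(62 \right)} - B{\left(r \right)} = 4 - 10 \cdot 121 = 4 - 1210 = -1206$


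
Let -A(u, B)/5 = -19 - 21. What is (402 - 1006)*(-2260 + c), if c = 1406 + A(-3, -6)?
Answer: 395016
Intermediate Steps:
A(u, B) = 200 (A(u, B) = -5*(-19 - 21) = -5*(-40) = 200)
c = 1606 (c = 1406 + 200 = 1606)
(402 - 1006)*(-2260 + c) = (402 - 1006)*(-2260 + 1606) = -604*(-654) = 395016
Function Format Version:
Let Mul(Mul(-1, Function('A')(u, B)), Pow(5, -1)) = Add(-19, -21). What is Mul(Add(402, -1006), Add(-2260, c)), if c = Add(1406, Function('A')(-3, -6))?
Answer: 395016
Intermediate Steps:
Function('A')(u, B) = 200 (Function('A')(u, B) = Mul(-5, Add(-19, -21)) = Mul(-5, -40) = 200)
c = 1606 (c = Add(1406, 200) = 1606)
Mul(Add(402, -1006), Add(-2260, c)) = Mul(Add(402, -1006), Add(-2260, 1606)) = Mul(-604, -654) = 395016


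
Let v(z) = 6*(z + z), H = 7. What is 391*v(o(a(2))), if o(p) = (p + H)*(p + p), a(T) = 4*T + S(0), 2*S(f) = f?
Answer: 1126080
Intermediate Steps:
S(f) = f/2
a(T) = 4*T (a(T) = 4*T + (1/2)*0 = 4*T + 0 = 4*T)
o(p) = 2*p*(7 + p) (o(p) = (p + 7)*(p + p) = (7 + p)*(2*p) = 2*p*(7 + p))
v(z) = 12*z (v(z) = 6*(2*z) = 12*z)
391*v(o(a(2))) = 391*(12*(2*(4*2)*(7 + 4*2))) = 391*(12*(2*8*(7 + 8))) = 391*(12*(2*8*15)) = 391*(12*240) = 391*2880 = 1126080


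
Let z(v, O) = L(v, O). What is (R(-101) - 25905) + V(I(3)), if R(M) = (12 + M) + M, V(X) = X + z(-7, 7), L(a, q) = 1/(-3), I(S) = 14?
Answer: -78244/3 ≈ -26081.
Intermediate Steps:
L(a, q) = -⅓
z(v, O) = -⅓
V(X) = -⅓ + X (V(X) = X - ⅓ = -⅓ + X)
R(M) = 12 + 2*M
(R(-101) - 25905) + V(I(3)) = ((12 + 2*(-101)) - 25905) + (-⅓ + 14) = ((12 - 202) - 25905) + 41/3 = (-190 - 25905) + 41/3 = -26095 + 41/3 = -78244/3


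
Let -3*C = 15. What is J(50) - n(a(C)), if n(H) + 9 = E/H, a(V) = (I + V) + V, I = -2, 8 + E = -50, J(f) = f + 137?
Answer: 1147/6 ≈ 191.17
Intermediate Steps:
J(f) = 137 + f
E = -58 (E = -8 - 50 = -58)
C = -5 (C = -⅓*15 = -5)
a(V) = -2 + 2*V (a(V) = (-2 + V) + V = -2 + 2*V)
n(H) = -9 - 58/H
J(50) - n(a(C)) = (137 + 50) - (-9 - 58/(-2 + 2*(-5))) = 187 - (-9 - 58/(-2 - 10)) = 187 - (-9 - 58/(-12)) = 187 - (-9 - 58*(-1/12)) = 187 - (-9 + 29/6) = 187 - 1*(-25/6) = 187 + 25/6 = 1147/6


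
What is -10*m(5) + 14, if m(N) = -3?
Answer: 44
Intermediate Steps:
-10*m(5) + 14 = -10*(-3) + 14 = 30 + 14 = 44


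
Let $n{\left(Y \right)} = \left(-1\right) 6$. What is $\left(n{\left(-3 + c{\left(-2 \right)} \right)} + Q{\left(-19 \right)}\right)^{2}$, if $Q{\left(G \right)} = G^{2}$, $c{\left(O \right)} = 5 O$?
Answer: $126025$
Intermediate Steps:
$n{\left(Y \right)} = -6$
$\left(n{\left(-3 + c{\left(-2 \right)} \right)} + Q{\left(-19 \right)}\right)^{2} = \left(-6 + \left(-19\right)^{2}\right)^{2} = \left(-6 + 361\right)^{2} = 355^{2} = 126025$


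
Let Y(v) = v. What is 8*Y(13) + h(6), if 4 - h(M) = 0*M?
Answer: 108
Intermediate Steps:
h(M) = 4 (h(M) = 4 - 0*M = 4 - 1*0 = 4 + 0 = 4)
8*Y(13) + h(6) = 8*13 + 4 = 104 + 4 = 108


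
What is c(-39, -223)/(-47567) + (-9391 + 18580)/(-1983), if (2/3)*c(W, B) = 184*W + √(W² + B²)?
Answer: -10660209/2418599 - 75*√82/95134 ≈ -4.4147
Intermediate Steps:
c(W, B) = 276*W + 3*√(B² + W²)/2 (c(W, B) = 3*(184*W + √(W² + B²))/2 = 3*(184*W + √(B² + W²))/2 = 3*(√(B² + W²) + 184*W)/2 = 276*W + 3*√(B² + W²)/2)
c(-39, -223)/(-47567) + (-9391 + 18580)/(-1983) = (276*(-39) + 3*√((-223)² + (-39)²)/2)/(-47567) + (-9391 + 18580)/(-1983) = (-10764 + 3*√(49729 + 1521)/2)*(-1/47567) + 9189*(-1/1983) = (-10764 + 3*√51250/2)*(-1/47567) - 3063/661 = (-10764 + 3*(25*√82)/2)*(-1/47567) - 3063/661 = (-10764 + 75*√82/2)*(-1/47567) - 3063/661 = (828/3659 - 75*√82/95134) - 3063/661 = -10660209/2418599 - 75*√82/95134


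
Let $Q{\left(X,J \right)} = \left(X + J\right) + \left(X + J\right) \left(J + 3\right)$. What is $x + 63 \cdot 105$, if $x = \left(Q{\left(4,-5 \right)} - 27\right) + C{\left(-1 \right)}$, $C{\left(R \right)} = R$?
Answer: $6588$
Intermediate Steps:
$Q{\left(X,J \right)} = J + X + \left(3 + J\right) \left(J + X\right)$ ($Q{\left(X,J \right)} = \left(J + X\right) + \left(J + X\right) \left(3 + J\right) = \left(J + X\right) + \left(3 + J\right) \left(J + X\right) = J + X + \left(3 + J\right) \left(J + X\right)$)
$x = -27$ ($x = \left(\left(\left(-5\right)^{2} + 4 \left(-5\right) + 4 \cdot 4 - 20\right) - 27\right) - 1 = \left(\left(25 - 20 + 16 - 20\right) - 27\right) - 1 = \left(1 - 27\right) - 1 = -26 - 1 = -27$)
$x + 63 \cdot 105 = -27 + 63 \cdot 105 = -27 + 6615 = 6588$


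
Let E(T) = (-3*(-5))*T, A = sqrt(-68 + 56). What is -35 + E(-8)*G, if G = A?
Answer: -35 - 240*I*sqrt(3) ≈ -35.0 - 415.69*I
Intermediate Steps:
A = 2*I*sqrt(3) (A = sqrt(-12) = 2*I*sqrt(3) ≈ 3.4641*I)
G = 2*I*sqrt(3) ≈ 3.4641*I
E(T) = 15*T
-35 + E(-8)*G = -35 + (15*(-8))*(2*I*sqrt(3)) = -35 - 240*I*sqrt(3)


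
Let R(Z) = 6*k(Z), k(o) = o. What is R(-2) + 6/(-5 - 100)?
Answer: -422/35 ≈ -12.057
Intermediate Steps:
R(Z) = 6*Z
R(-2) + 6/(-5 - 100) = 6*(-2) + 6/(-5 - 100) = -12 + 6/(-105) = -12 + 6*(-1/105) = -12 - 2/35 = -422/35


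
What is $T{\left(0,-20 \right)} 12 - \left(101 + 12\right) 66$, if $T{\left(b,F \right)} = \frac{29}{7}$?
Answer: $- \frac{51858}{7} \approx -7408.3$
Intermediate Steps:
$T{\left(b,F \right)} = \frac{29}{7}$ ($T{\left(b,F \right)} = 29 \cdot \frac{1}{7} = \frac{29}{7}$)
$T{\left(0,-20 \right)} 12 - \left(101 + 12\right) 66 = \frac{29}{7} \cdot 12 - \left(101 + 12\right) 66 = \frac{348}{7} - 113 \cdot 66 = \frac{348}{7} - 7458 = - \frac{51858}{7}$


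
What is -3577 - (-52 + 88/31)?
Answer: -109363/31 ≈ -3527.8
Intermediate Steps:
-3577 - (-52 + 88/31) = -3577 - 1*(-1524/31) = -3577 + 1524/31 = -109363/31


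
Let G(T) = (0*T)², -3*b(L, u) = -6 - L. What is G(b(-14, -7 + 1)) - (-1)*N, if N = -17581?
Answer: -17581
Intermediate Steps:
b(L, u) = 2 + L/3 (b(L, u) = -(-6 - L)/3 = 2 + L/3)
G(T) = 0 (G(T) = 0² = 0)
G(b(-14, -7 + 1)) - (-1)*N = 0 - (-1)*(-17581) = 0 - 1*17581 = 0 - 17581 = -17581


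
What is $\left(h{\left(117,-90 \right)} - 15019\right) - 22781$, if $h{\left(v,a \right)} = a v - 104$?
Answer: $-48434$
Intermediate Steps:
$h{\left(v,a \right)} = -104 + a v$
$\left(h{\left(117,-90 \right)} - 15019\right) - 22781 = \left(\left(-104 - 10530\right) - 15019\right) - 22781 = \left(-10634 - 15019\right) - 22781 = -25653 - 22781 = -48434$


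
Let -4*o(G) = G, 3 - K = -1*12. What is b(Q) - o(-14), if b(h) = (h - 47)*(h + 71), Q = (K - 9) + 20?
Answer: -4081/2 ≈ -2040.5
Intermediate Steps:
K = 15 (K = 3 - (-1)*12 = 3 - 1*(-12) = 3 + 12 = 15)
o(G) = -G/4
Q = 26 (Q = (15 - 9) + 20 = 6 + 20 = 26)
b(h) = (-47 + h)*(71 + h)
b(Q) - o(-14) = (-3337 + 26**2 + 24*26) - (-1)*(-14)/4 = (-3337 + 676 + 624) - 1*7/2 = -2037 - 7/2 = -4081/2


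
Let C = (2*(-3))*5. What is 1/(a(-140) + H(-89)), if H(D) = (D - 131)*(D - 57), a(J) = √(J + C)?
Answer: 3212/103169457 - I*√170/1031694570 ≈ 3.1133e-5 - 1.2638e-8*I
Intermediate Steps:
C = -30 (C = -6*5 = -30)
a(J) = √(-30 + J) (a(J) = √(J - 30) = √(-30 + J))
H(D) = (-131 + D)*(-57 + D)
1/(a(-140) + H(-89)) = 1/(√(-30 - 140) + (7467 + (-89)² - 188*(-89))) = 1/(√(-170) + (7467 + 7921 + 16732)) = 1/(I*√170 + 32120) = 1/(32120 + I*√170)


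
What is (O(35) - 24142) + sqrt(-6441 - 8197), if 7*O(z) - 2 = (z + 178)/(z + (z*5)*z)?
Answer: -1040990507/43120 + I*sqrt(14638) ≈ -24142.0 + 120.99*I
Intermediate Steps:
O(z) = 2/7 + (178 + z)/(7*(z + 5*z**2)) (O(z) = 2/7 + ((z + 178)/(z + (z*5)*z))/7 = 2/7 + ((178 + z)/(z + (5*z)*z))/7 = 2/7 + ((178 + z)/(z + 5*z**2))/7 = 2/7 + (178 + z)/(7*(z + 5*z**2)))
(O(35) - 24142) + sqrt(-6441 - 8197) = ((1/7)*(178 + 3*35 + 10*35**2)/(35*(1 + 5*35)) - 24142) + sqrt(-6441 - 8197) = ((1/7)*(1/35)*(178 + 105 + 10*1225)/(1 + 175) - 24142) + sqrt(-14638) = ((1/7)*(1/35)*(178 + 105 + 12250)/176 - 24142) + I*sqrt(14638) = ((1/7)*(1/35)*(1/176)*12533 - 24142) + I*sqrt(14638) = (12533/43120 - 24142) + I*sqrt(14638) = -1040990507/43120 + I*sqrt(14638)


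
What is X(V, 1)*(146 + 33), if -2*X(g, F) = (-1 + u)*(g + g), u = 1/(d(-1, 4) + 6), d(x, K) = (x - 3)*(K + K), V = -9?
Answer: -43497/26 ≈ -1673.0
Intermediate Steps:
d(x, K) = 2*K*(-3 + x) (d(x, K) = (-3 + x)*(2*K) = 2*K*(-3 + x))
u = -1/26 (u = 1/(2*4*(-3 - 1) + 6) = 1/(2*4*(-4) + 6) = 1/(-32 + 6) = 1/(-26) = -1/26 ≈ -0.038462)
X(g, F) = 27*g/26 (X(g, F) = -(-1 - 1/26)*(g + g)/2 = -(-27)*2*g/52 = -(-27)*g/26 = 27*g/26)
X(V, 1)*(146 + 33) = ((27/26)*(-9))*(146 + 33) = -243/26*179 = -43497/26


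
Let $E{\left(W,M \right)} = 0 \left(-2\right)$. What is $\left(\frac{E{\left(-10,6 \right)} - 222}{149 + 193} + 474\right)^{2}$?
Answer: $\frac{727974361}{3249} \approx 2.2406 \cdot 10^{5}$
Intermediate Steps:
$E{\left(W,M \right)} = 0$
$\left(\frac{E{\left(-10,6 \right)} - 222}{149 + 193} + 474\right)^{2} = \left(\frac{0 - 222}{149 + 193} + 474\right)^{2} = \left(- \frac{222}{342} + 474\right)^{2} = \left(\left(-222\right) \frac{1}{342} + 474\right)^{2} = \left(- \frac{37}{57} + 474\right)^{2} = \left(\frac{26981}{57}\right)^{2} = \frac{727974361}{3249}$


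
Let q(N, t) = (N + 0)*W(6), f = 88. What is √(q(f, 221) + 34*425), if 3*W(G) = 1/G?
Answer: √130094/3 ≈ 120.23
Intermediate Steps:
W(G) = 1/(3*G)
q(N, t) = N/18 (q(N, t) = (N + 0)*((⅓)/6) = N*((⅓)*(⅙)) = N*(1/18) = N/18)
√(q(f, 221) + 34*425) = √((1/18)*88 + 34*425) = √(44/9 + 14450) = √(130094/9) = √130094/3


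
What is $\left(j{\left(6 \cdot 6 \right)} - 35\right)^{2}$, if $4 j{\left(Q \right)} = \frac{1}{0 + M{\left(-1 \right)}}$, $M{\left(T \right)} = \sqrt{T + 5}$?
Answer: $\frac{77841}{64} \approx 1216.3$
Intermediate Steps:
$M{\left(T \right)} = \sqrt{5 + T}$
$j{\left(Q \right)} = \frac{1}{8}$ ($j{\left(Q \right)} = \frac{1}{4 \left(0 + \sqrt{5 - 1}\right)} = \frac{1}{4 \left(0 + \sqrt{4}\right)} = \frac{1}{4 \left(0 + 2\right)} = \frac{1}{4 \cdot 2} = \frac{1}{4} \cdot \frac{1}{2} = \frac{1}{8}$)
$\left(j{\left(6 \cdot 6 \right)} - 35\right)^{2} = \left(\frac{1}{8} - 35\right)^{2} = \left(- \frac{279}{8}\right)^{2} = \frac{77841}{64}$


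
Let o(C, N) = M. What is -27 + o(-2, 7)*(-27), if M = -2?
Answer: 27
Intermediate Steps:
o(C, N) = -2
-27 + o(-2, 7)*(-27) = -27 - 2*(-27) = -27 + 54 = 27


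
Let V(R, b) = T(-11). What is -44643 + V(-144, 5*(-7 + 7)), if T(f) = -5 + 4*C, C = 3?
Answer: -44636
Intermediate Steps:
T(f) = 7 (T(f) = -5 + 4*3 = -5 + 12 = 7)
V(R, b) = 7
-44643 + V(-144, 5*(-7 + 7)) = -44643 + 7 = -44636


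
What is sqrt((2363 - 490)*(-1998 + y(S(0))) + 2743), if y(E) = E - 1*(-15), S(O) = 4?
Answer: 2*I*sqrt(925981) ≈ 1924.6*I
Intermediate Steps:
y(E) = 15 + E (y(E) = E + 15 = 15 + E)
sqrt((2363 - 490)*(-1998 + y(S(0))) + 2743) = sqrt((2363 - 490)*(-1998 + (15 + 4)) + 2743) = sqrt(1873*(-1998 + 19) + 2743) = sqrt(1873*(-1979) + 2743) = sqrt(-3706667 + 2743) = sqrt(-3703924) = 2*I*sqrt(925981)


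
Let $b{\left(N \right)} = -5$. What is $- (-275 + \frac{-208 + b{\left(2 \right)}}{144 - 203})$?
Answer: $\frac{16012}{59} \approx 271.39$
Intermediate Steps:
$- (-275 + \frac{-208 + b{\left(2 \right)}}{144 - 203}) = - (-275 + \frac{-208 - 5}{144 - 203}) = - (-275 - \frac{213}{-59}) = - (-275 - - \frac{213}{59}) = - (-275 + \frac{213}{59}) = \left(-1\right) \left(- \frac{16012}{59}\right) = \frac{16012}{59}$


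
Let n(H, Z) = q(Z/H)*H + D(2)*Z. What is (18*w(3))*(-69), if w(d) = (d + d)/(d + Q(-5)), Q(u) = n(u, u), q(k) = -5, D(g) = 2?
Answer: -414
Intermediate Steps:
n(H, Z) = -5*H + 2*Z
Q(u) = -3*u (Q(u) = -5*u + 2*u = -3*u)
w(d) = 2*d/(15 + d) (w(d) = (d + d)/(d - 3*(-5)) = (2*d)/(d + 15) = (2*d)/(15 + d) = 2*d/(15 + d))
(18*w(3))*(-69) = (18*(2*3/(15 + 3)))*(-69) = (18*(2*3/18))*(-69) = (18*(2*3*(1/18)))*(-69) = (18*(1/3))*(-69) = 6*(-69) = -414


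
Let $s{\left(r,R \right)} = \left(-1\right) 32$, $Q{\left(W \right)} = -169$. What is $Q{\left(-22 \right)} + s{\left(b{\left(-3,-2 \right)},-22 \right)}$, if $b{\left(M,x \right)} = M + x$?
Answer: $-201$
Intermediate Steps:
$s{\left(r,R \right)} = -32$
$Q{\left(-22 \right)} + s{\left(b{\left(-3,-2 \right)},-22 \right)} = -169 - 32 = -201$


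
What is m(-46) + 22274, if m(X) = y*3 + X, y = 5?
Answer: 22243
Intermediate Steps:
m(X) = 15 + X (m(X) = 5*3 + X = 15 + X)
m(-46) + 22274 = (15 - 46) + 22274 = -31 + 22274 = 22243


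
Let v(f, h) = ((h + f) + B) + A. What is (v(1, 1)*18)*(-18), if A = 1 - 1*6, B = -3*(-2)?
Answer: -972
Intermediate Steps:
B = 6
A = -5 (A = 1 - 6 = -5)
v(f, h) = 1 + f + h (v(f, h) = ((h + f) + 6) - 5 = ((f + h) + 6) - 5 = (6 + f + h) - 5 = 1 + f + h)
(v(1, 1)*18)*(-18) = ((1 + 1 + 1)*18)*(-18) = (3*18)*(-18) = 54*(-18) = -972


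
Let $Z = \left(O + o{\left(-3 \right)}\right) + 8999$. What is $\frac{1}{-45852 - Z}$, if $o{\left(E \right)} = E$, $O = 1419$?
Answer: $- \frac{1}{56267} \approx -1.7772 \cdot 10^{-5}$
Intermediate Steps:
$Z = 10415$ ($Z = \left(1419 - 3\right) + 8999 = 1416 + 8999 = 10415$)
$\frac{1}{-45852 - Z} = \frac{1}{-45852 - 10415} = \frac{1}{-56267} = - \frac{1}{56267}$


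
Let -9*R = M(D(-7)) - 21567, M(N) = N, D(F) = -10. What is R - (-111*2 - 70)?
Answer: 24205/9 ≈ 2689.4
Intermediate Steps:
R = 21577/9 (R = -(-10 - 21567)/9 = -⅑*(-21577) = 21577/9 ≈ 2397.4)
R - (-111*2 - 70) = 21577/9 - (-111*2 - 70) = 21577/9 - (-222 - 70) = 21577/9 - 1*(-292) = 21577/9 + 292 = 24205/9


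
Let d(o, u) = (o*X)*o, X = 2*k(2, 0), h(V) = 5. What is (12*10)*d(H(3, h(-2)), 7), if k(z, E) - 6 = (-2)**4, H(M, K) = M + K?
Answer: 337920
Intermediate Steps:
H(M, K) = K + M
k(z, E) = 22 (k(z, E) = 6 + (-2)**4 = 6 + 16 = 22)
X = 44 (X = 2*22 = 44)
d(o, u) = 44*o**2 (d(o, u) = (o*44)*o = (44*o)*o = 44*o**2)
(12*10)*d(H(3, h(-2)), 7) = (12*10)*(44*(5 + 3)**2) = 120*(44*8**2) = 120*(44*64) = 120*2816 = 337920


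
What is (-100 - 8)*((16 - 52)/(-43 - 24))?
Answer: -3888/67 ≈ -58.030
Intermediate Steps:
(-100 - 8)*((16 - 52)/(-43 - 24)) = -(-3888)/(-67) = -(-3888)*(-1)/67 = -108*36/67 = -3888/67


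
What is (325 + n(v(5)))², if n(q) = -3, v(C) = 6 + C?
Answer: 103684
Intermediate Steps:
(325 + n(v(5)))² = (325 - 3)² = 322² = 103684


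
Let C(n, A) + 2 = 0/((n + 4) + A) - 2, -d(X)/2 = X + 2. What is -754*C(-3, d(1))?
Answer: 3016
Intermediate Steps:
d(X) = -4 - 2*X (d(X) = -2*(X + 2) = -2*(2 + X) = -4 - 2*X)
C(n, A) = -4 (C(n, A) = -2 + (0/((n + 4) + A) - 2) = -2 + (0/((4 + n) + A) - 2) = -2 + (0/(4 + A + n) - 2) = -2 + (0 - 2) = -2 - 2 = -4)
-754*C(-3, d(1)) = -754*(-4) = 3016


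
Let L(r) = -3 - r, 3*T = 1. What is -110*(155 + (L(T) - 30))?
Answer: -40150/3 ≈ -13383.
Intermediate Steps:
T = ⅓ (T = (⅓)*1 = ⅓ ≈ 0.33333)
-110*(155 + (L(T) - 30)) = -110*(155 + ((-3 - 1*⅓) - 30)) = -110*(155 + ((-3 - ⅓) - 30)) = -110*(155 + (-10/3 - 30)) = -110*(155 - 100/3) = -110*365/3 = -40150/3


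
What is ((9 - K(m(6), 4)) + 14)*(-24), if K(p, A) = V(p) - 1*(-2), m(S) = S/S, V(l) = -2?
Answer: -552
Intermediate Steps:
m(S) = 1
K(p, A) = 0 (K(p, A) = -2 - 1*(-2) = -2 + 2 = 0)
((9 - K(m(6), 4)) + 14)*(-24) = ((9 - 1*0) + 14)*(-24) = ((9 + 0) + 14)*(-24) = (9 + 14)*(-24) = 23*(-24) = -552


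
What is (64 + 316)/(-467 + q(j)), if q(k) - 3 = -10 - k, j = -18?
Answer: -⅚ ≈ -0.83333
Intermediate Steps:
q(k) = -7 - k (q(k) = 3 + (-10 - k) = -7 - k)
(64 + 316)/(-467 + q(j)) = (64 + 316)/(-467 + (-7 - 1*(-18))) = 380/(-467 + (-7 + 18)) = 380/(-467 + 11) = 380/(-456) = 380*(-1/456) = -⅚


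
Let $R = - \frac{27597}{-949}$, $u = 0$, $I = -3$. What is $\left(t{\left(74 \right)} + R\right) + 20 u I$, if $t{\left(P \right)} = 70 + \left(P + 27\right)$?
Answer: $\frac{189876}{949} \approx 200.08$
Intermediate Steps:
$t{\left(P \right)} = 97 + P$ ($t{\left(P \right)} = 70 + \left(27 + P\right) = 97 + P$)
$R = \frac{27597}{949}$ ($R = \left(-27597\right) \left(- \frac{1}{949}\right) = \frac{27597}{949} \approx 29.08$)
$\left(t{\left(74 \right)} + R\right) + 20 u I = \left(\left(97 + 74\right) + \frac{27597}{949}\right) + 20 \cdot 0 \left(-3\right) = \left(171 + \frac{27597}{949}\right) + 0 \left(-3\right) = \frac{189876}{949} + 0 = \frac{189876}{949}$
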